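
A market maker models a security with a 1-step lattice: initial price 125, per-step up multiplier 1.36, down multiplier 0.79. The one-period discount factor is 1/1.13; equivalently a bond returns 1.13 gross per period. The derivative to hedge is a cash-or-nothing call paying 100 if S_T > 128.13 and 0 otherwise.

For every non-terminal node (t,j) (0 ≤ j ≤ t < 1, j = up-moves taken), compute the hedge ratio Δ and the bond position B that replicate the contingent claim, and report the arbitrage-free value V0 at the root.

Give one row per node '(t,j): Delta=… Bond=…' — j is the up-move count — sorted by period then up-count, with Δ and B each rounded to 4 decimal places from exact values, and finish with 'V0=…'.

The replicating-portfolio and risk-neutral prices coincide; use p* = (1.13−0.79)/(1.36−0.79) = 0.5965 for the latter.
Terminal values V(1,·): V(1,0)=0.0000, V(1,1)=100.0000
Node (0,0) S=125.0000: V=(p*·100.0000+(1−p*)·0.0000)/1.13=52.7868; Δ=(100.0000−0.0000)/(170.0000−98.7500)=1.4035; B=V−Δ·S=-122.6518
Each (Δ,B) replicates both successor values, so the strategy is self-financing and V0 is arbitrage-free.

(0,0): Delta=1.4035 Bond=-122.6518
V0=52.7868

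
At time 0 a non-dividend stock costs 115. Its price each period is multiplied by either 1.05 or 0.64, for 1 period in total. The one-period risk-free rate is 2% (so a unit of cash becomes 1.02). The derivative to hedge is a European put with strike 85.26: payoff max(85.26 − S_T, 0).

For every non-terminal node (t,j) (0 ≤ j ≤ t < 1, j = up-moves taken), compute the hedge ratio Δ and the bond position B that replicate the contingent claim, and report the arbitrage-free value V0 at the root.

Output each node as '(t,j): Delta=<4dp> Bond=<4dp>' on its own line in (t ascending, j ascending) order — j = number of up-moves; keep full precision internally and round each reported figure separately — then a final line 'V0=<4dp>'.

(0,0): Delta=-0.2473 Bond=29.2755
V0=0.8364

Since d<R<u, set p* = (R−d)/(u−d) = 0.9268; price each node as the discounted p*-expectation of its children.
At expiry t=1: V(1,0)=11.6600, V(1,1)=0.0000
(0,0): S=115.0000. Δ = (V_up−V_dn)/(S_up−S_dn) = (0.0000−11.6600)/(120.7500−73.6000) = -0.2473. V = [p*·0.0000 + (1−p*)·11.6600]/1.02 = 0.8364. B = V − Δ·S = 29.2755.
Each (Δ,B) replicates both successor values, so the strategy is self-financing and V0 is arbitrage-free.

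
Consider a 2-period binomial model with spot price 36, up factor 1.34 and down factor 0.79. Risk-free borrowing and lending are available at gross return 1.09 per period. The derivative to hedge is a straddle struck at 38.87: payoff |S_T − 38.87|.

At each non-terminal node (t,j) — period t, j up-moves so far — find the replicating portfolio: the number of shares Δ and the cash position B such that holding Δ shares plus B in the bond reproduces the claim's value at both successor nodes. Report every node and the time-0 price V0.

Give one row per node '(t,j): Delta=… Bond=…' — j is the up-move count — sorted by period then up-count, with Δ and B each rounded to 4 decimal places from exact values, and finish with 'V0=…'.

Risk-neutral probability p* = (R−d)/(u−d) = (1.09−0.79)/(1.34−0.79) = 0.5455.
At expiry t=2: V(2,0)=16.4024, V(2,1)=0.7604, V(2,2)=25.7716
(1,0): S=28.4400. Δ = (V_up−V_dn)/(S_up−S_dn) = (0.7604−16.4024)/(38.1096−22.4676) = -1.0000. V = [p*·0.7604 + (1−p*)·16.4024]/1.09 = 7.2206. B = V − Δ·S = 35.6606.
(1,1): S=48.2400. Δ = (V_up−V_dn)/(S_up−S_dn) = (25.7716−0.7604)/(64.6416−38.1096) = 0.9427. V = [p*·25.7716 + (1−p*)·0.7604]/1.09 = 13.2136. B = V − Δ·S = -32.2613.
(0,0): S=36.0000. Δ = (V_up−V_dn)/(S_up−S_dn) = (13.2136−7.2206)/(48.2400−28.4400) = 0.3027. V = [p*·13.2136 + (1−p*)·7.2206]/1.09 = 9.6234. B = V − Δ·S = -1.2731.
The time-0 hedge costs 9.6234, which is the no-arbitrage price.

(0,0): Delta=0.3027 Bond=-1.2731
(1,0): Delta=-1.0000 Bond=35.6606
(1,1): Delta=0.9427 Bond=-32.2613
V0=9.6234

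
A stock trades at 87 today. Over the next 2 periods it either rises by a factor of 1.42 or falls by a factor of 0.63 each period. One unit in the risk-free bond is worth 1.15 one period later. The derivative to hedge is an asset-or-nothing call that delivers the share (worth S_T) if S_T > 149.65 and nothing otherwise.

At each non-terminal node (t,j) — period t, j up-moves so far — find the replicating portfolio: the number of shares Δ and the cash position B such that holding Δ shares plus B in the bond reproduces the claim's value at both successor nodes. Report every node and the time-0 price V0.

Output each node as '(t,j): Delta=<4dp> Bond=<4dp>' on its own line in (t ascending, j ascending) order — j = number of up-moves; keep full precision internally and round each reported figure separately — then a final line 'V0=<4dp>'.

(0,0): Delta=1.4609 Bond=-69.6290
(1,0): Delta=0.0000 Bond=0.0000
(1,1): Delta=1.7975 Bond=-121.6498
V0=57.4715

Risk-neutral probability p* = (R−d)/(u−d) = (1.15−0.63)/(1.42−0.63) = 0.6582.
Terminal payoffs: V(2,0)=0.0000, V(2,1)=0.0000, V(2,2)=175.4268
(1,0): S=54.8100. Δ = (V_up−V_dn)/(S_up−S_dn) = (0.0000−0.0000)/(77.8302−34.5303) = 0.0000. V = [p*·0.0000 + (1−p*)·0.0000]/1.15 = 0.0000. B = V − Δ·S = 0.0000.
(1,1): S=123.5400. Δ = (V_up−V_dn)/(S_up−S_dn) = (175.4268−0.0000)/(175.4268−77.8302) = 1.7975. V = [p*·175.4268 + (1−p*)·0.0000]/1.15 = 100.4094. B = V − Δ·S = -121.6498.
(0,0): S=87.0000. Δ = (V_up−V_dn)/(S_up−S_dn) = (100.4094−0.0000)/(123.5400−54.8100) = 1.4609. V = [p*·100.4094 + (1−p*)·0.0000]/1.15 = 57.4715. B = V − Δ·S = -69.6290.
Self-financing check: at every node Δ·S+B equals the discounted successor values.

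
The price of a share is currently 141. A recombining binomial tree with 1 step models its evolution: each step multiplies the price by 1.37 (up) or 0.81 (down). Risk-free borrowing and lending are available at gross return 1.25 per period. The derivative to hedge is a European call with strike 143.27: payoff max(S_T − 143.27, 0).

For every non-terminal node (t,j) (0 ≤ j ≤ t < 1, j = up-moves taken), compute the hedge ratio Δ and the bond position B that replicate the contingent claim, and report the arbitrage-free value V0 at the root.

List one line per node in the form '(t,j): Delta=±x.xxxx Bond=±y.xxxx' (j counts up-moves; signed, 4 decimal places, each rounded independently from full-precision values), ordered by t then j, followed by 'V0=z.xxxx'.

(0,0): Delta=0.6320 Bond=-57.7414
V0=31.3657

No-arbitrage ⇒ martingale measure with p* = (R−d)/(u−d) = 0.7857.
Payoff layer (t=1): V(1,0)=0.0000, V(1,1)=49.9000
(0,0): S=141.0000. Δ = (V_up−V_dn)/(S_up−S_dn) = (49.9000−0.0000)/(193.1700−114.2100) = 0.6320. V = [p*·49.9000 + (1−p*)·0.0000]/1.25 = 31.3657. B = V − Δ·S = -57.7414.
Each (Δ,B) replicates both successor values, so the strategy is self-financing and V0 is arbitrage-free.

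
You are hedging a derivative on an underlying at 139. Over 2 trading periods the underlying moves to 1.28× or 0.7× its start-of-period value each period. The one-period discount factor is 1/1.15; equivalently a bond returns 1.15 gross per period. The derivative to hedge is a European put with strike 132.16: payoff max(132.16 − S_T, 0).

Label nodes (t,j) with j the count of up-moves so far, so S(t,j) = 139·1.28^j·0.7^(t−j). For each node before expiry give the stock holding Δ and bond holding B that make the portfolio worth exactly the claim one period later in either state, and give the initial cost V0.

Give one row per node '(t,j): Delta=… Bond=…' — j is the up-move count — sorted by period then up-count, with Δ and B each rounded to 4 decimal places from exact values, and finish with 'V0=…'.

(0,0): Delta=-0.2002 Bond=32.2590
(1,0): Delta=-1.0000 Bond=114.9217
(1,1): Delta=-0.0738 Bond=14.6154
V0=4.4360

Risk-neutral probability p* = (R−d)/(u−d) = (1.15−0.7)/(1.28−0.7) = 0.7759.
At expiry t=2: V(2,0)=64.0500, V(2,1)=7.6160, V(2,2)=0.0000
(1,0): S=97.3000. Δ = (V_up−V_dn)/(S_up−S_dn) = (7.6160−64.0500)/(124.5440−68.1100) = -1.0000. V = [p*·7.6160 + (1−p*)·64.0500]/1.15 = 17.6217. B = V − Δ·S = 114.9217.
(1,1): S=177.9200. Δ = (V_up−V_dn)/(S_up−S_dn) = (0.0000−7.6160)/(227.7376−124.5440) = -0.0738. V = [p*·0.0000 + (1−p*)·7.6160]/1.15 = 1.4844. B = V − Δ·S = 14.6154.
(0,0): S=139.0000. Δ = (V_up−V_dn)/(S_up−S_dn) = (1.4844−17.6217)/(177.9200−97.3000) = -0.2002. V = [p*·1.4844 + (1−p*)·17.6217]/1.15 = 4.4360. B = V − Δ·S = 32.2590.
Each (Δ,B) replicates both successor values, so the strategy is self-financing and V0 is arbitrage-free.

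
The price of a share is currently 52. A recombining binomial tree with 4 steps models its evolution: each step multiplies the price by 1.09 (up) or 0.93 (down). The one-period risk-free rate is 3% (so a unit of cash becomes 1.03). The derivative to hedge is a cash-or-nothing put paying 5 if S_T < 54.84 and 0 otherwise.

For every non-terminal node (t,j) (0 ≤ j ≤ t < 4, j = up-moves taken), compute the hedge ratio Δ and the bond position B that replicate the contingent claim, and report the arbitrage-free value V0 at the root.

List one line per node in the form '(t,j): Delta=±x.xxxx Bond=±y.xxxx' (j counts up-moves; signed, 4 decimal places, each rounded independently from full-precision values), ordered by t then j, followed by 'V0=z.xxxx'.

(0,0): Delta=-0.2417 Bond=14.7053
(1,0): Delta=-0.2379 Bond=14.9649
(1,1): Delta=-0.2436 Bond=15.2553
(2,0): Delta=0.0000 Bond=4.7130
(2,1): Delta=-0.3597 Bond=21.8344
(2,2): Delta=-0.1842 Bond=12.0402
(3,0): Delta=0.0000 Bond=4.8544
(3,1): Delta=0.0000 Bond=4.8544
(3,2): Delta=-0.5439 Bond=33.0704
(3,3): Delta=0.0000 Bond=0.0000
V0=2.1377

Under the risk-neutral measure, an up-move has probability p* = (R−d)/(u−d) = 0.6250 and values discount at R = 1.03.
At expiry t=4: V(4,0)=5.0000, V(4,1)=5.0000, V(4,2)=5.0000, V(4,3)=0.0000, V(4,4)=0.0000
Node (3,0) S=41.8266: V=(p*·5.0000+(1−p*)·5.0000)/1.03=4.8544; Δ=(5.0000−5.0000)/(45.5910−38.8987)=0.0000; B=V−Δ·S=4.8544
Node (3,1) S=49.0225: V=(p*·5.0000+(1−p*)·5.0000)/1.03=4.8544; Δ=(5.0000−5.0000)/(53.4346−45.5910)=0.0000; B=V−Δ·S=4.8544
Node (3,2) S=57.4565: V=(p*·0.0000+(1−p*)·5.0000)/1.03=1.8204; Δ=(0.0000−5.0000)/(62.6276−53.4346)=-0.5439; B=V−Δ·S=33.0704
Node (3,3) S=67.3415: V=(p*·0.0000+(1−p*)·0.0000)/1.03=0.0000; Δ=(0.0000−0.0000)/(73.4022−62.6276)=0.0000; B=V−Δ·S=0.0000
Node (2,0) S=44.9748: V=(p*·4.8544+(1−p*)·4.8544)/1.03=4.7130; Δ=(4.8544−4.8544)/(49.0225−41.8266)=0.0000; B=V−Δ·S=4.7130
Node (2,1) S=52.7124: V=(p*·1.8204+(1−p*)·4.8544)/1.03=2.8720; Δ=(1.8204−4.8544)/(57.4565−49.0225)=-0.3597; B=V−Δ·S=21.8344
Node (2,2) S=61.7812: V=(p*·0.0000+(1−p*)·1.8204)/1.03=0.6628; Δ=(0.0000−1.8204)/(67.3415−57.4565)=-0.1842; B=V−Δ·S=12.0402
Node (1,0) S=48.3600: V=(p*·2.8720+(1−p*)·4.7130)/1.03=3.4586; Δ=(2.8720−4.7130)/(52.7124−44.9748)=-0.2379; B=V−Δ·S=14.9649
Node (1,1) S=56.6800: V=(p*·0.6628+(1−p*)·2.8720)/1.03=1.4478; Δ=(0.6628−2.8720)/(61.7812−52.7124)=-0.2436; B=V−Δ·S=15.2553
Node (0,0) S=52.0000: V=(p*·1.4478+(1−p*)·3.4586)/1.03=2.1377; Δ=(1.4478−3.4586)/(56.6800−48.3600)=-0.2417; B=V−Δ·S=14.7053
Self-financing check: at every node Δ·S+B equals the discounted successor values.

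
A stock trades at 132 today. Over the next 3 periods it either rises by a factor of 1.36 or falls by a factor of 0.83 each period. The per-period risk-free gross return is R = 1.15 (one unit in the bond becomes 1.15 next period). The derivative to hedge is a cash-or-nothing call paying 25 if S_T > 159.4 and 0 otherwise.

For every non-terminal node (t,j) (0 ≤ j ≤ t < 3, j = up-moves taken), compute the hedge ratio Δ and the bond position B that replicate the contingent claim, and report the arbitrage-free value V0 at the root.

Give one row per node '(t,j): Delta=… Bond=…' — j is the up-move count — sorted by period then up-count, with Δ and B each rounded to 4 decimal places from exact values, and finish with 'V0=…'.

Since d<R<u, set p* = (R−d)/(u−d) = 0.6038; price each node as the discounted p*-expectation of its children.
Payoff layer (t=3): V(3,0)=0.0000, V(3,1)=0.0000, V(3,2)=25.0000, V(3,3)=25.0000
  t=2,j=0: stock 90.9348 → up 123.6713 (V=0.0000), down 75.4759 (V=0.0000). Price 0.0000; hedge Δ=0.0000, bond B=0.0000.
  t=2,j=1: stock 149.0016 → up 202.6422 (V=25.0000), down 123.6713 (V=0.0000). Price 13.1255; hedge Δ=0.3166, bond B=-34.0443.
  t=2,j=2: stock 244.1472 → up 332.0402 (V=25.0000), down 202.6422 (V=25.0000). Price 21.7391; hedge Δ=0.0000, bond B=21.7391.
  t=1,j=0: stock 109.5600 → up 149.0016 (V=13.1255), down 90.9348 (V=0.0000). Price 6.8912; hedge Δ=0.2260, bond B=-17.8740.
  t=1,j=1: stock 179.5200 → up 244.1472 (V=21.7391), down 149.0016 (V=13.1255). Price 15.9358; hedge Δ=0.0905, bond B=-0.3163.
  t=0,j=0: stock 132.0000 → up 179.5200 (V=15.9358), down 109.5600 (V=6.8912). Price 10.7409; hedge Δ=0.1293, bond B=-6.3244.
Check: Δ(0,0)·S0 + B(0,0) = 10.7409 = V0.

(0,0): Delta=0.1293 Bond=-6.3244
(1,0): Delta=0.2260 Bond=-17.8740
(1,1): Delta=0.0905 Bond=-0.3163
(2,0): Delta=0.0000 Bond=0.0000
(2,1): Delta=0.3166 Bond=-34.0443
(2,2): Delta=0.0000 Bond=21.7391
V0=10.7409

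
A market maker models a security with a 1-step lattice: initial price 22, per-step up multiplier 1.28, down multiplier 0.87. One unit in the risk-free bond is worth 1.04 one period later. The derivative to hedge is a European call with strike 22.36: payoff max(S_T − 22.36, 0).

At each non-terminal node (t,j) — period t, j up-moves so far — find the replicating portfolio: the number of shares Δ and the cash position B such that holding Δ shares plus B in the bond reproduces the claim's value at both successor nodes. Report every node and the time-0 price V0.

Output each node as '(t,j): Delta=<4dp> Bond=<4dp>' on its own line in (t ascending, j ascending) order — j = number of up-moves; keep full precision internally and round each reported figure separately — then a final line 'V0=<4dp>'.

(0,0): Delta=0.6430 Bond=-11.8340
V0=2.3124

Under the risk-neutral measure, an up-move has probability p* = (R−d)/(u−d) = 0.4146 and values discount at R = 1.04.
Payoff layer (t=1): V(1,0)=0.0000, V(1,1)=5.8000
(0,0): S=22.0000. Δ = (V_up−V_dn)/(S_up−S_dn) = (5.8000−0.0000)/(28.1600−19.1400) = 0.6430. V = [p*·5.8000 + (1−p*)·0.0000]/1.04 = 2.3124. B = V − Δ·S = -11.8340.
Check: Δ(0,0)·S0 + B(0,0) = 2.3124 = V0.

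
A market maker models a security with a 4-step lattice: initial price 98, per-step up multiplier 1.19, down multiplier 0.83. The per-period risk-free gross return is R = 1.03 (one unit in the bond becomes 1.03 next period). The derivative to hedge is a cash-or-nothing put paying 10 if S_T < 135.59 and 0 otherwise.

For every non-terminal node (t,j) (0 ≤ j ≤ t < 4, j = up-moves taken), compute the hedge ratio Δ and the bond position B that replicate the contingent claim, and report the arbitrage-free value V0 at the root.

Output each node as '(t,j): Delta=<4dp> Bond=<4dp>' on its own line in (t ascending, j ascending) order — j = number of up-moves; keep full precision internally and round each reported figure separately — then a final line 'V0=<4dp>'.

(0,0): Delta=-0.1067 Bond=15.7913
(1,0): Delta=-0.0994 Bond=15.6635
(1,1): Delta=-0.1109 Bond=16.7462
(2,0): Delta=0.0000 Bond=9.4260
(2,1): Delta=-0.1548 Bond=21.4993
(2,2): Delta=-0.0864 Bond=13.8480
(3,0): Delta=0.0000 Bond=9.7087
(3,1): Delta=0.0000 Bond=9.7087
(3,2): Delta=-0.2412 Bond=32.0928
(3,3): Delta=0.0000 Bond=0.0000
V0=5.3301

The replicating-portfolio and risk-neutral prices coincide; use p* = (1.03−0.83)/(1.19−0.83) = 0.5556 for the latter.
At expiry t=4: V(4,0)=10.0000, V(4,1)=10.0000, V(4,2)=10.0000, V(4,3)=0.0000, V(4,4)=0.0000
  t=3,j=0: stock 56.0351 → up 66.6818 (V=10.0000), down 46.5092 (V=10.0000). Price 9.7087; hedge Δ=0.0000, bond B=9.7087.
  t=3,j=1: stock 80.3395 → up 95.6040 (V=10.0000), down 66.6818 (V=10.0000). Price 9.7087; hedge Δ=0.0000, bond B=9.7087.
  t=3,j=2: stock 115.1856 → up 137.0708 (V=0.0000), down 95.6040 (V=10.0000). Price 4.3150; hedge Δ=-0.2412, bond B=32.0928.
  t=3,j=3: stock 165.1456 → up 196.5232 (V=0.0000), down 137.0708 (V=0.0000). Price 0.0000; hedge Δ=0.0000, bond B=0.0000.
  t=2,j=0: stock 67.5122 → up 80.3395 (V=9.7087), down 56.0351 (V=9.7087). Price 9.4260; hedge Δ=0.0000, bond B=9.4260.
  t=2,j=1: stock 96.7946 → up 115.1856 (V=4.3150), down 80.3395 (V=9.7087). Price 6.5167; hedge Δ=-0.1548, bond B=21.4993.
  t=2,j=2: stock 138.7778 → up 165.1456 (V=0.0000), down 115.1856 (V=4.3150). Price 1.8619; hedge Δ=-0.0864, bond B=13.8480.
  t=1,j=0: stock 81.3400 → up 96.7946 (V=6.5167), down 67.5122 (V=9.4260). Price 7.5822; hedge Δ=-0.0994, bond B=15.6635.
  t=1,j=1: stock 116.6200 → up 138.7778 (V=1.8619), down 96.7946 (V=6.5167). Price 3.8162; hedge Δ=-0.1109, bond B=16.7462.
  t=0,j=0: stock 98.0000 → up 116.6200 (V=3.8162), down 81.3400 (V=7.5822). Price 5.3301; hedge Δ=-0.1067, bond B=15.7913.
Check: Δ(0,0)·S0 + B(0,0) = 5.3301 = V0.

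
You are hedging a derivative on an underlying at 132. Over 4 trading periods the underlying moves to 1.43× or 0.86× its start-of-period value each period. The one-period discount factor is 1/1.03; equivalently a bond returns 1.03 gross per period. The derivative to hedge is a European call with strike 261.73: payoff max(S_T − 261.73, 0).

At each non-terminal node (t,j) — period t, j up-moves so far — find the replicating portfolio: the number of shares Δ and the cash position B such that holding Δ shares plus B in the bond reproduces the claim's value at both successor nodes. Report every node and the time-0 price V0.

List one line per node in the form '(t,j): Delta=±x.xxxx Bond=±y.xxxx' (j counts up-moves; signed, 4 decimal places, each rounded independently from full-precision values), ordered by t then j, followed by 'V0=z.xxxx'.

Risk-neutral probability p* = (R−d)/(u−d) = (1.03−0.86)/(1.43−0.86) = 0.2982.
Terminal values V(4,·): V(4,0)=0.0000, V(4,1)=0.0000, V(4,2)=0.0000, V(4,3)=70.2260, V(4,4)=290.2433
  t=3,j=0: stock 83.9594 → up 120.0619 (V=0.0000), down 72.2051 (V=0.0000). Price 0.0000; hedge Δ=0.0000, bond B=0.0000.
  t=3,j=1: stock 139.6069 → up 199.6379 (V=0.0000), down 120.0619 (V=0.0000). Price 0.0000; hedge Δ=0.0000, bond B=0.0000.
  t=3,j=2: stock 232.1370 → up 331.9560 (V=70.2260), down 199.6379 (V=0.0000). Price 20.3346; hedge Δ=0.5307, bond B=-102.8689.
  t=3,j=3: stock 385.9953 → up 551.9733 (V=290.2433), down 331.9560 (V=70.2260). Price 131.8885; hedge Δ=1.0000, bond B=-254.1068.
  t=2,j=0: stock 97.6272 → up 139.6069 (V=0.0000), down 83.9594 (V=0.0000). Price 0.0000; hedge Δ=0.0000, bond B=0.0000.
  t=2,j=1: stock 162.3336 → up 232.1370 (V=20.3346), down 139.6069 (V=0.0000). Price 5.8880; hedge Δ=0.2198, bond B=-29.7866.
  t=2,j=2: stock 269.9268 → up 385.9953 (V=131.8885), down 232.1370 (V=20.3346). Price 52.0437; hedge Δ=0.7250, bond B=-143.6650.
  t=1,j=0: stock 113.5200 → up 162.3336 (V=5.8880), down 97.6272 (V=0.0000). Price 1.7049; hedge Δ=0.0910, bond B=-8.6250.
  t=1,j=1: stock 188.7600 → up 269.9268 (V=52.0437), down 162.3336 (V=5.8880). Price 19.0813; hedge Δ=0.4290, bond B=-61.8935.
  t=0,j=0: stock 132.0000 → up 188.7600 (V=19.0813), down 113.5200 (V=1.7049). Price 6.6868; hedge Δ=0.2309, bond B=-23.7981.
The time-0 hedge costs 6.6868, which is the no-arbitrage price.

(0,0): Delta=0.2309 Bond=-23.7981
(1,0): Delta=0.0910 Bond=-8.6250
(1,1): Delta=0.4290 Bond=-61.8935
(2,0): Delta=0.0000 Bond=0.0000
(2,1): Delta=0.2198 Bond=-29.7866
(2,2): Delta=0.7250 Bond=-143.6650
(3,0): Delta=0.0000 Bond=0.0000
(3,1): Delta=0.0000 Bond=0.0000
(3,2): Delta=0.5307 Bond=-102.8689
(3,3): Delta=1.0000 Bond=-254.1068
V0=6.6868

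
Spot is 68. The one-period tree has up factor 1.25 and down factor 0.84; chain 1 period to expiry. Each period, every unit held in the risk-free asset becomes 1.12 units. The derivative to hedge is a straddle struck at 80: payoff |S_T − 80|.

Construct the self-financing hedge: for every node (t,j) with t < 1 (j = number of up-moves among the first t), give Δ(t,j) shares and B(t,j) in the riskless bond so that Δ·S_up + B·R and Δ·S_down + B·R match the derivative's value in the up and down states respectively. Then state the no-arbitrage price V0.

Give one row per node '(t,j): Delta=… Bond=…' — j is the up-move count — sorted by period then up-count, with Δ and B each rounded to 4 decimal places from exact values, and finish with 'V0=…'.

Risk-neutral probability p* = (R−d)/(u−d) = (1.12−0.84)/(1.25−0.84) = 0.6829.
Terminal payoffs: V(1,0)=22.8800, V(1,1)=5.0000
Node (0,0) S=68.0000: V=(p*·5.0000+(1−p*)·22.8800)/1.12=9.5261; Δ=(5.0000−22.8800)/(85.0000−57.1200)=-0.6413; B=V−Δ·S=53.1359
The time-0 hedge costs 9.5261, which is the no-arbitrage price.

(0,0): Delta=-0.6413 Bond=53.1359
V0=9.5261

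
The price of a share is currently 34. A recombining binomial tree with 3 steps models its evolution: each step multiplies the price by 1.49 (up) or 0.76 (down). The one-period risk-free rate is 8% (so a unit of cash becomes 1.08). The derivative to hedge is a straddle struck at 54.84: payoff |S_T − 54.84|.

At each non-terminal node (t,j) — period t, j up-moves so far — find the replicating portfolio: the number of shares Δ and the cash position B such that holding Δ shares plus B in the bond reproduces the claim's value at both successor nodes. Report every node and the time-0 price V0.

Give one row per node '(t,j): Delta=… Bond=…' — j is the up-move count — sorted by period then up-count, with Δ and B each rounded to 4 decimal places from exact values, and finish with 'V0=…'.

Under the risk-neutral measure, an up-move has probability p* = (R−d)/(u−d) = 0.4384 and values discount at R = 1.08.
At expiry t=3: V(3,0)=39.9148, V(3,1)=25.5788, V(3,2)=2.5274, V(3,3)=57.6303
Node (2,0) S=19.6384: V=(p*·25.5788+(1−p*)·39.9148)/1.08=31.1394; Δ=(25.5788−39.9148)/(29.2612−14.9252)=-1.0000; B=V−Δ·S=50.7778
Node (2,1) S=38.5016: V=(p*·2.5274+(1−p*)·25.5788)/1.08=14.3278; Δ=(2.5274−25.5788)/(57.3674−29.2612)=-0.8202; B=V−Δ·S=45.9051
Node (2,2) S=75.4834: V=(p*·57.6303+(1−p*)·2.5274)/1.08=24.7056; Δ=(57.6303−2.5274)/(112.4703−57.3674)=1.0000; B=V−Δ·S=-50.7778
Node (1,0) S=25.8400: V=(p*·14.3278+(1−p*)·31.1394)/1.08=22.0092; Δ=(14.3278−31.1394)/(38.5016−19.6384)=-0.8912; B=V−Δ·S=45.0387
Node (1,1) S=50.6600: V=(p*·24.7056+(1−p*)·14.3278)/1.08=17.4787; Δ=(24.7056−14.3278)/(75.4834−38.5016)=0.2806; B=V−Δ·S=3.2626
Node (0,0) S=34.0000: V=(p*·17.4787+(1−p*)·22.0092)/1.08=18.5400; Δ=(17.4787−22.0092)/(50.6600−25.8400)=-0.1825; B=V−Δ·S=24.7462
Root portfolio cost Δ·34+B reproduces V0=18.5400.

(0,0): Delta=-0.1825 Bond=24.7462
(1,0): Delta=-0.8912 Bond=45.0387
(1,1): Delta=0.2806 Bond=3.2626
(2,0): Delta=-1.0000 Bond=50.7778
(2,1): Delta=-0.8202 Bond=45.9051
(2,2): Delta=1.0000 Bond=-50.7778
V0=18.5400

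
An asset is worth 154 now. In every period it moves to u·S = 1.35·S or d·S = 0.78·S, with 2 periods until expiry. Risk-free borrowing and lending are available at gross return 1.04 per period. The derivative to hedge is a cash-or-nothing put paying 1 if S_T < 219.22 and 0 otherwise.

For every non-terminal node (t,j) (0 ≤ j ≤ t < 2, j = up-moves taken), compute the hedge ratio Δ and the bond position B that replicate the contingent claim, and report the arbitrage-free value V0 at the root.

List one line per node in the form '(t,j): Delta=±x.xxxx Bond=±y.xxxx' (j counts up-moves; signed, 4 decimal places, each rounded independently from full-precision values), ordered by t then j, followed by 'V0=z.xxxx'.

The replicating-portfolio and risk-neutral prices coincide; use p* = (1.04−0.78)/(1.35−0.78) = 0.4561 for the latter.
Payoff layer (t=2): V(2,0)=1.0000, V(2,1)=1.0000, V(2,2)=0.0000
Node (1,0) S=120.1200: V=(p*·1.0000+(1−p*)·1.0000)/1.04=0.9615; Δ=(1.0000−1.0000)/(162.1620−93.6936)=0.0000; B=V−Δ·S=0.9615
Node (1,1) S=207.9000: V=(p*·0.0000+(1−p*)·1.0000)/1.04=0.5229; Δ=(0.0000−1.0000)/(280.6650−162.1620)=-0.0084; B=V−Δ·S=2.2773
Node (0,0) S=154.0000: V=(p*·0.5229+(1−p*)·0.9615)/1.04=0.7322; Δ=(0.5229−0.9615)/(207.9000−120.1200)=-0.0050; B=V−Δ·S=1.5017
Root portfolio cost Δ·154+B reproduces V0=0.7322.

(0,0): Delta=-0.0050 Bond=1.5017
(1,0): Delta=0.0000 Bond=0.9615
(1,1): Delta=-0.0084 Bond=2.2773
V0=0.7322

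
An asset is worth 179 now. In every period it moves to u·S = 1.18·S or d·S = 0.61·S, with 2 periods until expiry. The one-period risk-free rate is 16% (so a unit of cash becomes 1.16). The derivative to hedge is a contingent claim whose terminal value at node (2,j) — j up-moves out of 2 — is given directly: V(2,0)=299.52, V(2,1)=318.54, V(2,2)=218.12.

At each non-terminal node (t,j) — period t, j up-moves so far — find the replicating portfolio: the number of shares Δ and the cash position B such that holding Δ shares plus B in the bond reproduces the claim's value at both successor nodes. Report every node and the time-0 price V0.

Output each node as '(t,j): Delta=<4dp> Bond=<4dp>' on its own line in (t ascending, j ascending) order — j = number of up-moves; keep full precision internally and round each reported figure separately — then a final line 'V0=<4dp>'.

(0,0): Delta=-0.8131 Bond=312.7636
(1,0): Delta=0.3056 Bond=240.6597
(1,1): Delta=-0.8341 Bond=367.2474
V0=167.2265

Since d<R<u, set p* = (R−d)/(u−d) = 0.9649; price each node as the discounted p*-expectation of its children.
Terminal payoffs: V(2,0)=299.5200, V(2,1)=318.5400, V(2,2)=218.1200
(1,0): S=109.1900. Δ = (V_up−V_dn)/(S_up−S_dn) = (318.5400−299.5200)/(128.8442−66.6059) = 0.3056. V = [p*·318.5400 + (1−p*)·299.5200]/1.16 = 274.0281. B = V − Δ·S = 240.6597.
(1,1): S=211.2200. Δ = (V_up−V_dn)/(S_up−S_dn) = (218.1200−318.5400)/(249.2396−128.8442) = -0.8341. V = [p*·218.1200 + (1−p*)·318.5400]/1.16 = 191.0720. B = V − Δ·S = 367.2474.
(0,0): S=179.0000. Δ = (V_up−V_dn)/(S_up−S_dn) = (191.0720−274.0281)/(211.2200−109.1900) = -0.8131. V = [p*·191.0720 + (1−p*)·274.0281]/1.16 = 167.2265. B = V − Δ·S = 312.7636.
The time-0 hedge costs 167.2265, which is the no-arbitrage price.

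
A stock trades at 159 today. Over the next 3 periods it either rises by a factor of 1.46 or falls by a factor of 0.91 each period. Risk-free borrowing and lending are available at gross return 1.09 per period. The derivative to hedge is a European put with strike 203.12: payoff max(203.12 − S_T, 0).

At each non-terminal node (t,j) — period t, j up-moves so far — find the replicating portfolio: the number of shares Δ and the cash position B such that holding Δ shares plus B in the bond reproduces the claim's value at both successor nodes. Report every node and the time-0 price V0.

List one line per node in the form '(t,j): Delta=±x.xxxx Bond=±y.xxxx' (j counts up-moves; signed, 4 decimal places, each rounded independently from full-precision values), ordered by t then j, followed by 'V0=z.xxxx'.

(0,0): Delta=-0.3616 Bond=80.8070
(1,0): Delta=-0.6027 Bond=122.9700
(1,1): Delta=-0.0526 Bond=16.3606
(2,0): Delta=-1.0000 Bond=186.3486
(2,1): Delta=-0.0937 Bond=26.5086
(2,2): Delta=0.0000 Bond=0.0000
V0=23.3183

The replicating-portfolio and risk-neutral prices coincide; use p* = (1.09−0.91)/(1.46−0.91) = 0.3273 for the latter.
Payoff layer (t=3): V(3,0)=83.3022, V(3,1)=10.8849, V(3,2)=0.0000, V(3,3)=0.0000
(2,0): S=131.6679. Δ = (V_up−V_dn)/(S_up−S_dn) = (10.8849−83.3022)/(192.2351−119.8178) = -1.0000. V = [p*·10.8849 + (1−p*)·83.3022]/1.09 = 54.6807. B = V − Δ·S = 186.3486.
(2,1): S=211.2474. Δ = (V_up−V_dn)/(S_up−S_dn) = (0.0000−10.8849)/(308.4212−192.2351) = -0.0937. V = [p*·0.0000 + (1−p*)·10.8849]/1.09 = 6.7179. B = V − Δ·S = 26.5086.
(2,2): S=338.9244. Δ = (V_up−V_dn)/(S_up−S_dn) = (0.0000−0.0000)/(494.8296−308.4212) = 0.0000. V = [p*·0.0000 + (1−p*)·0.0000]/1.09 = 0.0000. B = V − Δ·S = 0.0000.
(1,0): S=144.6900. Δ = (V_up−V_dn)/(S_up−S_dn) = (6.7179−54.6807)/(211.2474−131.6679) = -0.6027. V = [p*·6.7179 + (1−p*)·54.6807]/1.09 = 35.7650. B = V − Δ·S = 122.9700.
(1,1): S=232.1400. Δ = (V_up−V_dn)/(S_up−S_dn) = (0.0000−6.7179)/(338.9244−211.2474) = -0.0526. V = [p*·0.0000 + (1−p*)·6.7179]/1.09 = 4.1462. B = V − Δ·S = 16.3606.
(0,0): S=159.0000. Δ = (V_up−V_dn)/(S_up−S_dn) = (4.1462−35.7650)/(232.1400−144.6900) = -0.3616. V = [p*·4.1462 + (1−p*)·35.7650]/1.09 = 23.3183. B = V − Δ·S = 80.8070.
Each (Δ,B) replicates both successor values, so the strategy is self-financing and V0 is arbitrage-free.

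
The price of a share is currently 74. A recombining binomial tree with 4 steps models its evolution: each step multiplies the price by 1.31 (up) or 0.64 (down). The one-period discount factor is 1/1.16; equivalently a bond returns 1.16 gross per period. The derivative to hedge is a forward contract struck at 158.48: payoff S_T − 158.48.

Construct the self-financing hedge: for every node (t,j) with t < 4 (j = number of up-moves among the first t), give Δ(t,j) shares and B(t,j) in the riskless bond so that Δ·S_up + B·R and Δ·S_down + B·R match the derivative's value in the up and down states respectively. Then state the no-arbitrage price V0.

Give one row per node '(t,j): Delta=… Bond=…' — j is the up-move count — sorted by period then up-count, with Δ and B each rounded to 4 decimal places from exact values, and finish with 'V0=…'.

(0,0): Delta=1.0000 Bond=-87.5271
(1,0): Delta=1.0000 Bond=-101.5314
(1,1): Delta=1.0000 Bond=-101.5314
(2,0): Delta=1.0000 Bond=-117.7765
(2,1): Delta=1.0000 Bond=-117.7765
(2,2): Delta=1.0000 Bond=-117.7765
(3,0): Delta=1.0000 Bond=-136.6207
(3,1): Delta=1.0000 Bond=-136.6207
(3,2): Delta=1.0000 Bond=-136.6207
(3,3): Delta=1.0000 Bond=-136.6207
V0=-13.5271

Under the risk-neutral measure, an up-move has probability p* = (R−d)/(u−d) = 0.7761 and values discount at R = 1.16.
Payoff layer (t=4): V(4,0)=-146.0649, V(4,1)=-133.0678, V(4,2)=-106.4643, V(4,3)=-52.0104, V(4,4)=59.4499
Node (3,0) S=19.3987: V=(p*·-133.0678+(1−p*)·-146.0649)/1.16=-117.2220; Δ=(-133.0678−-146.0649)/(25.4122−12.4151)=1.0000; B=V−Δ·S=-136.6207
Node (3,1) S=39.7066: V=(p*·-106.4643+(1−p*)·-133.0678)/1.16=-96.9141; Δ=(-106.4643−-133.0678)/(52.0157−25.4122)=1.0000; B=V−Δ·S=-136.6207
Node (3,2) S=81.2745: V=(p*·-52.0104+(1−p*)·-106.4643)/1.16=-55.3462; Δ=(-52.0104−-106.4643)/(106.4696−52.0157)=1.0000; B=V−Δ·S=-136.6207
Node (3,3) S=166.3587: V=(p*·59.4499+(1−p*)·-52.0104)/1.16=29.7380; Δ=(59.4499−-52.0104)/(217.9299−106.4696)=1.0000; B=V−Δ·S=-136.6207
Node (2,0) S=30.3104: V=(p*·-96.9141+(1−p*)·-117.2220)/1.16=-87.4661; Δ=(-96.9141−-117.2220)/(39.7066−19.3987)=1.0000; B=V−Δ·S=-117.7765
Node (2,1) S=62.0416: V=(p*·-55.3462+(1−p*)·-96.9141)/1.16=-55.7349; Δ=(-55.3462−-96.9141)/(81.2745−39.7066)=1.0000; B=V−Δ·S=-117.7765
Node (2,2) S=126.9914: V=(p*·29.7380+(1−p*)·-55.3462)/1.16=9.2149; Δ=(29.7380−-55.3462)/(166.3587−81.2745)=1.0000; B=V−Δ·S=-117.7765
Node (1,0) S=47.3600: V=(p*·-55.7349+(1−p*)·-87.4661)/1.16=-54.1714; Δ=(-55.7349−-87.4661)/(62.0416−30.3104)=1.0000; B=V−Δ·S=-101.5314
Node (1,1) S=96.9400: V=(p*·9.2149+(1−p*)·-55.7349)/1.16=-4.5914; Δ=(9.2149−-55.7349)/(126.9914−62.0416)=1.0000; B=V−Δ·S=-101.5314
Node (0,0) S=74.0000: V=(p*·-4.5914+(1−p*)·-54.1714)/1.16=-13.5271; Δ=(-4.5914−-54.1714)/(96.9400−47.3600)=1.0000; B=V−Δ·S=-87.5271
Root portfolio cost Δ·74+B reproduces V0=-13.5271.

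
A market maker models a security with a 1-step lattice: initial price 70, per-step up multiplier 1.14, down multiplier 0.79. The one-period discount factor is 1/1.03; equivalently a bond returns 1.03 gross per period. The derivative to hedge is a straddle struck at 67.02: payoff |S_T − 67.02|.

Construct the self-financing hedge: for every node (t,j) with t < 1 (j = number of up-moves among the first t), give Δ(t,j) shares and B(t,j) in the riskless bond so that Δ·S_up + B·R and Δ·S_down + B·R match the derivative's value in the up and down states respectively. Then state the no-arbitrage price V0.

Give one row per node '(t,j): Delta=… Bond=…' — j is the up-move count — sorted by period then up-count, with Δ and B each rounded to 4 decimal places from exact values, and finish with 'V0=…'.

(0,0): Delta=0.0433 Bond=9.0558
V0=12.0843

Under the risk-neutral measure, an up-move has probability p* = (R−d)/(u−d) = 0.6857 and values discount at R = 1.03.
Terminal payoffs: V(1,0)=11.7200, V(1,1)=12.7800
  t=0,j=0: stock 70.0000 → up 79.8000 (V=12.7800), down 55.3000 (V=11.7200). Price 12.0843; hedge Δ=0.0433, bond B=9.0558.
Self-financing check: at every node Δ·S+B equals the discounted successor values.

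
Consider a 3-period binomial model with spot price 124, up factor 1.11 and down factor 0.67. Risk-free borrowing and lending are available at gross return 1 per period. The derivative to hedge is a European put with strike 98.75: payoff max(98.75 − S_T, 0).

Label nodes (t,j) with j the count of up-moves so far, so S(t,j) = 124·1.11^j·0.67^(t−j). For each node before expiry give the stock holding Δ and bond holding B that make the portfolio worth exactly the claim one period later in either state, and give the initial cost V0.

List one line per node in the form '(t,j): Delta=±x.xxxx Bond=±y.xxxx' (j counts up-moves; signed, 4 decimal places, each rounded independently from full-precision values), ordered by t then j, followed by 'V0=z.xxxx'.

(0,0): Delta=-0.2821 Bond=41.1401
(1,0): Delta=-0.9259 Bond=94.6239
(1,1): Delta=-0.1526 Bond=23.3121
(2,0): Delta=-1.0000 Bond=98.7500
(2,1): Delta=-0.9110 Bond=93.2486
(2,2): Delta=0.0000 Bond=0.0000
V0=6.1582

Risk-neutral probability p* = (R−d)/(u−d) = (1−0.67)/(1.11−0.67) = 0.7500.
Payoff layer (t=3): V(3,0)=61.4554, V(3,1)=36.9634, V(3,2)=0.0000, V(3,3)=0.0000
(2,0): S=55.6636. Δ = (V_up−V_dn)/(S_up−S_dn) = (36.9634−61.4554)/(61.7866−37.2946) = -1.0000. V = [p*·36.9634 + (1−p*)·61.4554]/1 = 43.0864. B = V − Δ·S = 98.7500.
(2,1): S=92.2188. Δ = (V_up−V_dn)/(S_up−S_dn) = (0.0000−36.9634)/(102.3629−61.7866) = -0.9110. V = [p*·0.0000 + (1−p*)·36.9634]/1 = 9.2409. B = V − Δ·S = 93.2486.
(2,2): S=152.7804. Δ = (V_up−V_dn)/(S_up−S_dn) = (0.0000−0.0000)/(169.5862−102.3629) = 0.0000. V = [p*·0.0000 + (1−p*)·0.0000]/1 = 0.0000. B = V − Δ·S = 0.0000.
(1,0): S=83.0800. Δ = (V_up−V_dn)/(S_up−S_dn) = (9.2409−43.0864)/(92.2188−55.6636) = -0.9259. V = [p*·9.2409 + (1−p*)·43.0864]/1 = 17.7022. B = V − Δ·S = 94.6239.
(1,1): S=137.6400. Δ = (V_up−V_dn)/(S_up−S_dn) = (0.0000−9.2409)/(152.7804−92.2188) = -0.1526. V = [p*·0.0000 + (1−p*)·9.2409]/1 = 2.3102. B = V − Δ·S = 23.3121.
(0,0): S=124.0000. Δ = (V_up−V_dn)/(S_up−S_dn) = (2.3102−17.7022)/(137.6400−83.0800) = -0.2821. V = [p*·2.3102 + (1−p*)·17.7022]/1 = 6.1582. B = V − Δ·S = 41.1401.
Root portfolio cost Δ·124+B reproduces V0=6.1582.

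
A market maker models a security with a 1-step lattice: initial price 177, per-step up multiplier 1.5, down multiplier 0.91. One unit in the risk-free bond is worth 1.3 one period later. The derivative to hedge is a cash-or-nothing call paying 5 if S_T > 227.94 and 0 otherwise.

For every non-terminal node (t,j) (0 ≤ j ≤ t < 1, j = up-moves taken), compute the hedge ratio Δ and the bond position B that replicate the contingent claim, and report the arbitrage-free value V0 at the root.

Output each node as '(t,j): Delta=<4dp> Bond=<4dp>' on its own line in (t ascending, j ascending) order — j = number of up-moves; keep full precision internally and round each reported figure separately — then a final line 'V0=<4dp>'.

Under the risk-neutral measure, an up-move has probability p* = (R−d)/(u−d) = 0.6610 and values discount at R = 1.3.
At expiry t=1: V(1,0)=0.0000, V(1,1)=5.0000
Node (0,0) S=177.0000: V=(p*·5.0000+(1−p*)·0.0000)/1.3=2.5424; Δ=(5.0000−0.0000)/(265.5000−161.0700)=0.0479; B=V−Δ·S=-5.9322
Check: Δ(0,0)·S0 + B(0,0) = 2.5424 = V0.

(0,0): Delta=0.0479 Bond=-5.9322
V0=2.5424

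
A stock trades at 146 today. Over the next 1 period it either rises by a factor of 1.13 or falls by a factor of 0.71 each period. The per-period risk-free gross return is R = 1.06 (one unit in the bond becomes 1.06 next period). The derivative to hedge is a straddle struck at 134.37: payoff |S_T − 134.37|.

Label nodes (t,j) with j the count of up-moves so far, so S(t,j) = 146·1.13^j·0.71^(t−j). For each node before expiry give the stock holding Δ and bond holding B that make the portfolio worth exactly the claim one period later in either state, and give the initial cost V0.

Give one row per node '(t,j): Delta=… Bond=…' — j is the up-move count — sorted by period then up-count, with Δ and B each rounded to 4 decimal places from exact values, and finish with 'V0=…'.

(0,0): Delta=-0.0016 Bond=29.1312
V0=28.8931

The replicating-portfolio and risk-neutral prices coincide; use p* = (1.06−0.71)/(1.13−0.71) = 0.8333 for the latter.
Terminal payoffs: V(1,0)=30.7100, V(1,1)=30.6100
(0,0): S=146.0000. Δ = (V_up−V_dn)/(S_up−S_dn) = (30.6100−30.7100)/(164.9800−103.6600) = -0.0016. V = [p*·30.6100 + (1−p*)·30.7100]/1.06 = 28.8931. B = V − Δ·S = 29.1312.
Self-financing check: at every node Δ·S+B equals the discounted successor values.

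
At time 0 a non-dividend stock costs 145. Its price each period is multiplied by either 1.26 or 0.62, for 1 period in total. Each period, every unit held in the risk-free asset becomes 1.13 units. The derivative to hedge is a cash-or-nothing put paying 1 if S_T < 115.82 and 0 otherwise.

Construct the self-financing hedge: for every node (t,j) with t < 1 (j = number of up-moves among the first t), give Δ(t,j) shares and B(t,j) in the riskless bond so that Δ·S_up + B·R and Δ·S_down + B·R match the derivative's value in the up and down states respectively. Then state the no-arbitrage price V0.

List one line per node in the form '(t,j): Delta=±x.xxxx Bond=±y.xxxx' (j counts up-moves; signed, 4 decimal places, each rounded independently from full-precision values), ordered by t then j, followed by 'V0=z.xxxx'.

Under the risk-neutral measure, an up-move has probability p* = (R−d)/(u−d) = 0.7969 and values discount at R = 1.13.
Payoff layer (t=1): V(1,0)=1.0000, V(1,1)=0.0000
Node (0,0) S=145.0000: V=(p*·0.0000+(1−p*)·1.0000)/1.13=0.1798; Δ=(0.0000−1.0000)/(182.7000−89.9000)=-0.0108; B=V−Δ·S=1.7423
Root portfolio cost Δ·145+B reproduces V0=0.1798.

(0,0): Delta=-0.0108 Bond=1.7423
V0=0.1798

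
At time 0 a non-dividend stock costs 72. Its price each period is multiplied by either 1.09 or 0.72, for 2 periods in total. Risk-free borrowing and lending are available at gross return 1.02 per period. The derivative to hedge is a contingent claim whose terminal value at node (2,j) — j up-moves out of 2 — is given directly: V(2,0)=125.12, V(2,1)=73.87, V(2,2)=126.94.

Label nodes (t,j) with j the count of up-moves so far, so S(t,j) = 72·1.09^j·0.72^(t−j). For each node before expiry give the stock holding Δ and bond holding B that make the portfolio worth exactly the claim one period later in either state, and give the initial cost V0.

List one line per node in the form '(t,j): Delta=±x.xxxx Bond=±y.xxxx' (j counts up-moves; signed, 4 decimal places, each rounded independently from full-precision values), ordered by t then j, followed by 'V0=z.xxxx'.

The replicating-portfolio and risk-neutral prices coincide; use p* = (1.02−0.72)/(1.09−0.72) = 0.8108 for the latter.
At expiry t=2: V(2,0)=125.1200, V(2,1)=73.8700, V(2,2)=126.9400
Node (1,0) S=51.8400: V=(p*·73.8700+(1−p*)·125.1200)/1.02=81.9274; Δ=(73.8700−125.1200)/(56.5056−37.3248)=-2.6719; B=V−Δ·S=220.4409
Node (1,1) S=78.4800: V=(p*·126.9400+(1−p*)·73.8700)/1.02=114.6076; Δ=(126.9400−73.8700)/(85.5432−56.5056)=1.8276; B=V−Δ·S=-28.8249
Node (0,0) S=72.0000: V=(p*·114.6076+(1−p*)·81.9274)/1.02=106.2989; Δ=(114.6076−81.9274)/(78.4800−51.8400)=1.2267; B=V−Δ·S=17.9741
Each (Δ,B) replicates both successor values, so the strategy is self-financing and V0 is arbitrage-free.

(0,0): Delta=1.2267 Bond=17.9741
(1,0): Delta=-2.6719 Bond=220.4409
(1,1): Delta=1.8276 Bond=-28.8249
V0=106.2989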